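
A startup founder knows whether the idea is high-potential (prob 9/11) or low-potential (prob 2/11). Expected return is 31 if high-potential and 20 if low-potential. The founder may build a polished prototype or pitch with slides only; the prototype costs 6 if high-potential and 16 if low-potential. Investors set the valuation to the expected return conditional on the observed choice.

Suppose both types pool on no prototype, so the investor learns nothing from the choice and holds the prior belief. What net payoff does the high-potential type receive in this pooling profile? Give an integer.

Pooled valuation = 9/11·31 + 2/11·20 = 29.
high-potential pays no cost for no prototype, so net payoff = 29.

29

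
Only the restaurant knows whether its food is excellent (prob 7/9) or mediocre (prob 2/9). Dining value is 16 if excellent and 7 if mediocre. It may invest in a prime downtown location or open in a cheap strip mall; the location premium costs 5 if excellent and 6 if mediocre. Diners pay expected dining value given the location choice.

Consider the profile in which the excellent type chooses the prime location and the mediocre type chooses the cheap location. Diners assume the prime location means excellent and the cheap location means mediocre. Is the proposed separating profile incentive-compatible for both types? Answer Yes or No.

Under these beliefs, the prime location earns price premium 16 and the cheap location earns price premium 7.
excellent: the prime location nets 16 − 5 = 11; the cheap location nets 7. excellent prefers the prime location.
mediocre: the prime location nets 16 − 6 = 10; the cheap location nets 7. mediocre would deviate to the prime location.
mediocre has a profitable deviation, so the profile is not an equilibrium.

No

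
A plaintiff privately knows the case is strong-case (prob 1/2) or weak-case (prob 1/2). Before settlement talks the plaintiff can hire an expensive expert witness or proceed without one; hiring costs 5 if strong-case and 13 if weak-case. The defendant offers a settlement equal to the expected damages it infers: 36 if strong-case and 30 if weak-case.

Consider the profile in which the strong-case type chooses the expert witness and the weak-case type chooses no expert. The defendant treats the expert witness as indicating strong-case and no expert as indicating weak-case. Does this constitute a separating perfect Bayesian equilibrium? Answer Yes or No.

Yes

Under these beliefs, the expert witness earns settlement 36 and no expert earns settlement 30.
strong-case: the expert witness nets 36 − 5 = 31; no expert nets 30. strong-case prefers the expert witness.
weak-case: the expert witness nets 36 − 13 = 23; no expert nets 30. weak-case prefers no expert.
Neither type deviates, so the separating profile is an equilibrium.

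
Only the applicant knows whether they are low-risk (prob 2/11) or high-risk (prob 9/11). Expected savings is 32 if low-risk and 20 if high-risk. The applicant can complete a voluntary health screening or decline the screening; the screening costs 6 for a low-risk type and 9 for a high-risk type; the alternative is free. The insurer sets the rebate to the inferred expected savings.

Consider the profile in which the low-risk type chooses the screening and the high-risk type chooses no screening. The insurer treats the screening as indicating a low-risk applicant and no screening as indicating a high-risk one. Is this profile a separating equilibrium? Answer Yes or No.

No

Under these beliefs, the screening earns rebate 32 and no screening earns rebate 20.
low-risk: the screening nets 32 − 6 = 26; no screening nets 20. low-risk prefers the screening.
high-risk: the screening nets 32 − 9 = 23; no screening nets 20. high-risk would deviate to the screening.
high-risk has a profitable deviation, so the profile is not an equilibrium.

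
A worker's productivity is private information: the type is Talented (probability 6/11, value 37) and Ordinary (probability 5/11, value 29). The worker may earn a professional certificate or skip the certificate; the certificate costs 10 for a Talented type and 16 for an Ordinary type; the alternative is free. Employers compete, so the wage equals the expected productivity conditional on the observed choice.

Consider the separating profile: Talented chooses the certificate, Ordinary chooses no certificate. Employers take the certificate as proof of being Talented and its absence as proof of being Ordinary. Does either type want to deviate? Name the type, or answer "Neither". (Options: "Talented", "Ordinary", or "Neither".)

The certificate pays 37; no certificate pays 29.
Talented: assigned the certificate, nets 37 − 10 = 27; deviating to no certificate nets 29.
Ordinary: assigned no certificate, nets 29; deviating to the certificate nets 37 − 16 = 21.
The Talented type gains 2 by deviating.

Talented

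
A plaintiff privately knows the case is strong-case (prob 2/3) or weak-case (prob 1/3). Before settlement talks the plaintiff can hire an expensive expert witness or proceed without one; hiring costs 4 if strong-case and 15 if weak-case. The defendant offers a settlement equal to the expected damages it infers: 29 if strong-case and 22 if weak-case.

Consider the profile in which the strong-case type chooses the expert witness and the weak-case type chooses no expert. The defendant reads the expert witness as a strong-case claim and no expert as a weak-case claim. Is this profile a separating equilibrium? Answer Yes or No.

Yes

Under these beliefs, the expert witness earns settlement 29 and no expert earns settlement 22.
strong-case: the expert witness nets 29 − 4 = 25; no expert nets 22. strong-case prefers the expert witness.
weak-case: the expert witness nets 29 − 15 = 14; no expert nets 22. weak-case prefers no expert.
Neither type deviates, so the separating profile is an equilibrium.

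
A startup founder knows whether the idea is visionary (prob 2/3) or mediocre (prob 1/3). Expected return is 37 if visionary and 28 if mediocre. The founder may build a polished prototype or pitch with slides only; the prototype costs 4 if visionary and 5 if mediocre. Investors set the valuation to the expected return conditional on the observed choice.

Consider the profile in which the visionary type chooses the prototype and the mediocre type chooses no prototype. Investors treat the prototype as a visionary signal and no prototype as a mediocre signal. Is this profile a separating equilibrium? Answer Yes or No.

No

Under these beliefs, the prototype earns valuation 37 and no prototype earns valuation 28.
visionary: the prototype nets 37 − 4 = 33; no prototype nets 28. visionary prefers the prototype.
mediocre: the prototype nets 37 − 5 = 32; no prototype nets 28. mediocre would deviate to the prototype.
mediocre has a profitable deviation, so the profile is not an equilibrium.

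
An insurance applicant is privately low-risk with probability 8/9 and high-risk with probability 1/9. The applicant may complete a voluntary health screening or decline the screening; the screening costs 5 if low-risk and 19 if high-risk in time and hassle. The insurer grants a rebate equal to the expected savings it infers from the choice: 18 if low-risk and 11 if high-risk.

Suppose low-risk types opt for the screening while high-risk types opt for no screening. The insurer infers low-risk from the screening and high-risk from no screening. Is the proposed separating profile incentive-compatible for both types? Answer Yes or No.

Yes

Under these beliefs, the screening earns rebate 18 and no screening earns rebate 11.
low-risk: the screening nets 18 − 5 = 13; no screening nets 11. low-risk prefers the screening.
high-risk: the screening nets 18 − 19 = -1; no screening nets 11. high-risk prefers no screening.
Neither type deviates, so the separating profile is an equilibrium.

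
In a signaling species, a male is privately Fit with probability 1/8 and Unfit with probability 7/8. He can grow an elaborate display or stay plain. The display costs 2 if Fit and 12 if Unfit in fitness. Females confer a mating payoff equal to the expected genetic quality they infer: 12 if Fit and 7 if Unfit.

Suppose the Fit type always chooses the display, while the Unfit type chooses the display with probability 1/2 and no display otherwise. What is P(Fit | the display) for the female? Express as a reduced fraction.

2/9

P(the display) = (1/8)·1 + (7/8)·(1/2) = 9/16.
By Bayes' rule, P(Fit | the display) = (1/8) / (9/16) = 2/9.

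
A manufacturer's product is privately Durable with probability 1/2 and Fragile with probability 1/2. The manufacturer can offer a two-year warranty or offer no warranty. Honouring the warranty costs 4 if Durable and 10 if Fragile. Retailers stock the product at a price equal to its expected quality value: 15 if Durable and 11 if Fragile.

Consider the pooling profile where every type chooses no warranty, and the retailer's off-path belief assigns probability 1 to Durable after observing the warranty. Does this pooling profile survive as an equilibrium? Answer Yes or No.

On path, the retailer holds the prior and pays 1/2·15 + 1/2·11 = 13. Off path (the warranty), believing Durable, it pays 15.
Durable: no warranty nets 13; the warranty nets 15 − 4 = 11. Durable stays.
Fragile: no warranty nets 13; the warranty nets 15 − 10 = 5. Fragile stays.
No type deviates, so pooling is sustained.

Yes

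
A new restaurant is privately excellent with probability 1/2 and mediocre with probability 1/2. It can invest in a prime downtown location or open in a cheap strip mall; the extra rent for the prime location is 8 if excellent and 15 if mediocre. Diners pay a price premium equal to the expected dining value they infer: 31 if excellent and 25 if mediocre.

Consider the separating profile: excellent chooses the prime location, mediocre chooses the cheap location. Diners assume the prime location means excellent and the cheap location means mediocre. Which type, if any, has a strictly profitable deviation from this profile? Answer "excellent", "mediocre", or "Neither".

The prime location pays 31; the cheap location pays 25.
excellent: assigned the prime location, nets 31 − 8 = 23; deviating to the cheap location nets 25.
mediocre: assigned the cheap location, nets 25; deviating to the prime location nets 31 − 15 = 16.
The excellent type gains 2 by deviating.

excellent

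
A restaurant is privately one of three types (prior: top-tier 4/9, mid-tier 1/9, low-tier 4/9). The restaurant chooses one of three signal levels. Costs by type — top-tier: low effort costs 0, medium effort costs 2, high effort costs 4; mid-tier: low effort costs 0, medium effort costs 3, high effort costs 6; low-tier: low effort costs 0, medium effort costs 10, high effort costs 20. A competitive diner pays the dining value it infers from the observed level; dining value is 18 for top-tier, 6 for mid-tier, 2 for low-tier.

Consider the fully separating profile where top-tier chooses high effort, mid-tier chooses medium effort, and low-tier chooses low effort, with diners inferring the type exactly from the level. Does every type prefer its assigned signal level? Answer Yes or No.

Separating price premiums: high effort → 18, medium effort → 6, low effort → 2.
top-tier (assigned high effort): low effort: 2 − 0 = 2; medium effort: 6 − 2 = 4; high effort: 18 − 4 = 14. top-tier stays.
mid-tier (assigned medium effort): low effort: 2 − 0 = 2; medium effort: 6 − 3 = 3; high effort: 18 − 6 = 12. mid-tier prefers high effort.
low-tier (assigned low effort): low effort: 2 − 0 = 2; medium effort: 6 − 10 = -4; high effort: 18 − 20 = -2. low-tier stays.
At least one type deviates; the separating profile fails.

No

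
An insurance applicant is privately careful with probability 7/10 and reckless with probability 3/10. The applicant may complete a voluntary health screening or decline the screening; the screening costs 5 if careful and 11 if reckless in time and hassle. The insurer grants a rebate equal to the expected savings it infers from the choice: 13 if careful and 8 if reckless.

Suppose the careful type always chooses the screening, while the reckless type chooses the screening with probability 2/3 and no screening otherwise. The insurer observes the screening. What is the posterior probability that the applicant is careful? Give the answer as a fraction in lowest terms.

7/9

P(the screening) = (7/10)·1 + (3/10)·(2/3) = 9/10.
By Bayes' rule, P(careful | the screening) = (7/10) / (9/10) = 7/9.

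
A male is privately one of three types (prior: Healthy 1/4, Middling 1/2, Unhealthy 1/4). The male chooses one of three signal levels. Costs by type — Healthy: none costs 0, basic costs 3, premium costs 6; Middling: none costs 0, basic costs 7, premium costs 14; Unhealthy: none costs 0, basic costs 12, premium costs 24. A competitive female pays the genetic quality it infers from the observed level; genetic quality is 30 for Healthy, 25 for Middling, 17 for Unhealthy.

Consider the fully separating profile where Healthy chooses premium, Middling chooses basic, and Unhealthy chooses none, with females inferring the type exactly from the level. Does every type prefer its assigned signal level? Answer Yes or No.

Yes

Separating mating payoffs: premium → 30, basic → 25, none → 17.
Healthy (assigned premium): none: 17 − 0 = 17; basic: 25 − 3 = 22; premium: 30 − 6 = 24. Healthy stays.
Middling (assigned basic): none: 17 − 0 = 17; basic: 25 − 7 = 18; premium: 30 − 14 = 16. Middling stays.
Unhealthy (assigned none): none: 17 − 0 = 17; basic: 25 − 12 = 13; premium: 30 − 24 = 6. Unhealthy stays.
Every type prefers its assigned level; separation holds.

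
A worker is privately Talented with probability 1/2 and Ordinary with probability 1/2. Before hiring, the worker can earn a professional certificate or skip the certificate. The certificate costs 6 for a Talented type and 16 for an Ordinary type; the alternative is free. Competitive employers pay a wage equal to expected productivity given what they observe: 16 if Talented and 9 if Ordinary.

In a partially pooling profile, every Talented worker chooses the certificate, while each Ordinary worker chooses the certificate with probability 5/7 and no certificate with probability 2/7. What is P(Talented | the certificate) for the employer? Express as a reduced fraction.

7/12

P(the certificate) = (1/2)·1 + (1/2)·(5/7) = 6/7.
By Bayes' rule, P(Talented | the certificate) = (1/2) / (6/7) = 7/12.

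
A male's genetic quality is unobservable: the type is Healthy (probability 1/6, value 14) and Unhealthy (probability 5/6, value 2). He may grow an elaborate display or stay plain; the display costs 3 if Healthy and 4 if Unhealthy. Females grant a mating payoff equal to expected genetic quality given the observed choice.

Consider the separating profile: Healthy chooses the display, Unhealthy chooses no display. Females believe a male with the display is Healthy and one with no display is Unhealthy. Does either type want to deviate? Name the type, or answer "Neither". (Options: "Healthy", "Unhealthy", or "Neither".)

The display pays 14; no display pays 2.
Healthy: assigned the display, nets 14 − 3 = 11; deviating to no display nets 2.
Unhealthy: assigned no display, nets 2; deviating to the display nets 14 − 4 = 10.
The Unhealthy type gains 8 by deviating.

Unhealthy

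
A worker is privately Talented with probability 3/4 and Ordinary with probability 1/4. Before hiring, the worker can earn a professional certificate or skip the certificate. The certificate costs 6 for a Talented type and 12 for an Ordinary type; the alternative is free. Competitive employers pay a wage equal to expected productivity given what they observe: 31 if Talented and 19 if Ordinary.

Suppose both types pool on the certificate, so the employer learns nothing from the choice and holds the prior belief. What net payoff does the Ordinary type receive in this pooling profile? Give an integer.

16

Pooled wage = 3/4·31 + 1/4·19 = 28.
Ordinary pays cost 12 for the certificate, so net payoff = 28 − 12 = 16.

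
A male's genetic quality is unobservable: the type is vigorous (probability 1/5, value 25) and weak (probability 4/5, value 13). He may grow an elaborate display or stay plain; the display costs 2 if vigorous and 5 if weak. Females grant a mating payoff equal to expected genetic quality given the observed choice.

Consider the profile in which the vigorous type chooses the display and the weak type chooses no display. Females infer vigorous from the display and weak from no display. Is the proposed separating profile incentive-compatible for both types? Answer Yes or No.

Under these beliefs, the display earns mating payoff 25 and no display earns mating payoff 13.
vigorous: the display nets 25 − 2 = 23; no display nets 13. vigorous prefers the display.
weak: the display nets 25 − 5 = 20; no display nets 13. weak would deviate to the display.
weak has a profitable deviation, so the profile is not an equilibrium.

No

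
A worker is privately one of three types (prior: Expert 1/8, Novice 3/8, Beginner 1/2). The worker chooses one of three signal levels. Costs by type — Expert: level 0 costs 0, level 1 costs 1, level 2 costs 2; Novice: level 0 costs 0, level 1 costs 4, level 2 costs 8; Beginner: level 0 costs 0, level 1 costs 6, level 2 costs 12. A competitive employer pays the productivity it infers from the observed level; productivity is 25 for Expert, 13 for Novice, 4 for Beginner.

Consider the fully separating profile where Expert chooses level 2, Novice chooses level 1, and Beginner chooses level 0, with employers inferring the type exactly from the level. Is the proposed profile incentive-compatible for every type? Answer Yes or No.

No

Separating wages: level 2 → 25, level 1 → 13, level 0 → 4.
Expert (assigned level 2): level 0: 4 − 0 = 4; level 1: 13 − 1 = 12; level 2: 25 − 2 = 23. Expert stays.
Novice (assigned level 1): level 0: 4 − 0 = 4; level 1: 13 − 4 = 9; level 2: 25 − 8 = 17. Novice prefers level 2.
Beginner (assigned level 0): level 0: 4 − 0 = 4; level 1: 13 − 6 = 7; level 2: 25 − 12 = 13. Beginner prefers level 2.
At least one type deviates; the separating profile fails.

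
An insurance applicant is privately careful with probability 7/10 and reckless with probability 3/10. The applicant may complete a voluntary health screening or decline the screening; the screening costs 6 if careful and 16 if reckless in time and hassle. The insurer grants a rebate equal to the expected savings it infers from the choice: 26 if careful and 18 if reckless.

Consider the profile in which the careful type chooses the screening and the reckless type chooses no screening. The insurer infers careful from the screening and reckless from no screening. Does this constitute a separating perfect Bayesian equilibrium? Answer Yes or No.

Under these beliefs, the screening earns rebate 26 and no screening earns rebate 18.
careful: the screening nets 26 − 6 = 20; no screening nets 18. careful prefers the screening.
reckless: the screening nets 26 − 16 = 10; no screening nets 18. reckless prefers no screening.
Neither type deviates, so the separating profile is an equilibrium.

Yes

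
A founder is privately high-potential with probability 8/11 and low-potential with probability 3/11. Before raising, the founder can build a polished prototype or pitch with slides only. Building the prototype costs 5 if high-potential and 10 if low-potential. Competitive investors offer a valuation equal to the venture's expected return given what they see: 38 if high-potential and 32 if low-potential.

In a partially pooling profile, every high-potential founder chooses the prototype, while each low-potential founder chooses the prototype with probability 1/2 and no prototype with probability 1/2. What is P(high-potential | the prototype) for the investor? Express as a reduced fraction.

16/19

P(the prototype) = (8/11)·1 + (3/11)·(1/2) = 19/22.
By Bayes' rule, P(high-potential | the prototype) = (8/11) / (19/22) = 16/19.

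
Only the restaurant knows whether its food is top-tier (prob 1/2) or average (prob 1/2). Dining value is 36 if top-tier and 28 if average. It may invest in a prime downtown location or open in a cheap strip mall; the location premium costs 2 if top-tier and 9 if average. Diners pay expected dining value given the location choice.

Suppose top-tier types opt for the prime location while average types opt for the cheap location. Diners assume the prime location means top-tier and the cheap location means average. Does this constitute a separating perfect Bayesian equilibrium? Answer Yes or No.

Yes

Under these beliefs, the prime location earns price premium 36 and the cheap location earns price premium 28.
top-tier: the prime location nets 36 − 2 = 34; the cheap location nets 28. top-tier prefers the prime location.
average: the prime location nets 36 − 9 = 27; the cheap location nets 28. average prefers the cheap location.
Neither type deviates, so the separating profile is an equilibrium.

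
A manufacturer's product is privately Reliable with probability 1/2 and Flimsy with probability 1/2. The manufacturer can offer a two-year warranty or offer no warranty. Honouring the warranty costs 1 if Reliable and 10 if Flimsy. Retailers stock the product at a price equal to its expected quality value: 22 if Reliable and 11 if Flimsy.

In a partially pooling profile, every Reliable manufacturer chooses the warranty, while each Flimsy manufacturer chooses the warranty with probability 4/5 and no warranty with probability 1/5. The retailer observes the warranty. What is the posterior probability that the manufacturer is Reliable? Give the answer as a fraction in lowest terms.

5/9

P(the warranty) = (1/2)·1 + (1/2)·(4/5) = 9/10.
By Bayes' rule, P(Reliable | the warranty) = (1/2) / (9/10) = 5/9.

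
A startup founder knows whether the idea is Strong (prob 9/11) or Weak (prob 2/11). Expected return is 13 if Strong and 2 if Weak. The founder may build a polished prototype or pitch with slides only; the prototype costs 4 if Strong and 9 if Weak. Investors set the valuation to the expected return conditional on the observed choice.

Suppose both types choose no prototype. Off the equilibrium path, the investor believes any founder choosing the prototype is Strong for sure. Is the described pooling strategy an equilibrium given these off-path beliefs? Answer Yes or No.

Yes

On path, the investor holds the prior and pays 9/11·13 + 2/11·2 = 11. Off path (the prototype), believing Strong, it pays 13.
Strong: no prototype nets 11; the prototype nets 13 − 4 = 9. Strong stays.
Weak: no prototype nets 11; the prototype nets 13 − 9 = 4. Weak stays.
No type deviates, so pooling is sustained.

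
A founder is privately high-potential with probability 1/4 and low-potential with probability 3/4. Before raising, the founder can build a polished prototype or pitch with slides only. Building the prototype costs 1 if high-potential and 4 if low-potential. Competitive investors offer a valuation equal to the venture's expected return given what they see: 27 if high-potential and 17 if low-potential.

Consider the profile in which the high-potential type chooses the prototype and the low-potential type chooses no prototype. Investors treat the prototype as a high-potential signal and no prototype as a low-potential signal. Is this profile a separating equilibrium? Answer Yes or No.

Under these beliefs, the prototype earns valuation 27 and no prototype earns valuation 17.
high-potential: the prototype nets 27 − 1 = 26; no prototype nets 17. high-potential prefers the prototype.
low-potential: the prototype nets 27 − 4 = 23; no prototype nets 17. low-potential would deviate to the prototype.
low-potential has a profitable deviation, so the profile is not an equilibrium.

No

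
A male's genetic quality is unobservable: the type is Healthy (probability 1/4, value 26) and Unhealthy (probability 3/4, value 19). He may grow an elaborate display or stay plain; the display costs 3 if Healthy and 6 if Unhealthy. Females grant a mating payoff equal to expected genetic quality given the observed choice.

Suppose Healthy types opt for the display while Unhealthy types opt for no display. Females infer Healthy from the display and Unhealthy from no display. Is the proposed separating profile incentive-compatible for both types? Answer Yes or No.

No

Under these beliefs, the display earns mating payoff 26 and no display earns mating payoff 19.
Healthy: the display nets 26 − 3 = 23; no display nets 19. Healthy prefers the display.
Unhealthy: the display nets 26 − 6 = 20; no display nets 19. Unhealthy would deviate to the display.
Unhealthy has a profitable deviation, so the profile is not an equilibrium.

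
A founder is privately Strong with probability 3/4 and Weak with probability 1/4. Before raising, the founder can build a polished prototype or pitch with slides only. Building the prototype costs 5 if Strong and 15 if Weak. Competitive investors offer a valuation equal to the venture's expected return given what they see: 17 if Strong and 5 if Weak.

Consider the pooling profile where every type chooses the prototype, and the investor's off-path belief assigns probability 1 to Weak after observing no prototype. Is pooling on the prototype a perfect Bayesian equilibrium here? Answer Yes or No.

On path, the investor holds the prior and pays 3/4·17 + 1/4·5 = 14. Off path (no prototype), believing Weak, it pays 5.
Strong: the prototype nets 14 − 5 = 9; no prototype nets 5. Strong stays.
Weak: the prototype nets 14 − 15 = -1; no prototype nets 5. Weak would deviate.
A type deviates, so pooling fails.

No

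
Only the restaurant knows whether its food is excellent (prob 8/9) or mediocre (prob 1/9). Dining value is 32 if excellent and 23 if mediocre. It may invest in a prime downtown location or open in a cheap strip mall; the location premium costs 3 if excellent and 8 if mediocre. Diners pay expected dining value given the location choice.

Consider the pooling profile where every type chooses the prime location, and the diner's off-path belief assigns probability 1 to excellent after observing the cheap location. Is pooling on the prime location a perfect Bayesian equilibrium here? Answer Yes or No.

No

On path, the diner holds the prior and pays 8/9·32 + 1/9·23 = 31. Off path (the cheap location), believing excellent, it pays 32.
excellent: the prime location nets 31 − 3 = 28; the cheap location nets 32. excellent would deviate.
mediocre: the prime location nets 31 − 8 = 23; the cheap location nets 32. mediocre would deviate.
A type deviates, so pooling fails.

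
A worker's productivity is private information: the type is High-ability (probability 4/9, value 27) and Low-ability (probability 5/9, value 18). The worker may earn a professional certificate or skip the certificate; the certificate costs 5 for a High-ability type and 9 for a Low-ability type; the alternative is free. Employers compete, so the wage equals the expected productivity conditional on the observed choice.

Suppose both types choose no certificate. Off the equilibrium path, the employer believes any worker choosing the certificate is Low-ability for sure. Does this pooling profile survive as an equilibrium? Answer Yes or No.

On path, the employer holds the prior and pays 4/9·27 + 5/9·18 = 22. Off path (the certificate), believing Low-ability, it pays 18.
High-ability: no certificate nets 22; the certificate nets 18 − 5 = 13. High-ability stays.
Low-ability: no certificate nets 22; the certificate nets 18 − 9 = 9. Low-ability stays.
No type deviates, so pooling is sustained.

Yes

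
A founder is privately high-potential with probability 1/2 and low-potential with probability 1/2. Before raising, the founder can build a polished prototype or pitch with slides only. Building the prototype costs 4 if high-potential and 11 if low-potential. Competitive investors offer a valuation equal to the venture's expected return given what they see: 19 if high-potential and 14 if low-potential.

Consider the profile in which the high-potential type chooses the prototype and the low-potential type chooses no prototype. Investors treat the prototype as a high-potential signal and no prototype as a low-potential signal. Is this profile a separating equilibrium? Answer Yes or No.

Under these beliefs, the prototype earns valuation 19 and no prototype earns valuation 14.
high-potential: the prototype nets 19 − 4 = 15; no prototype nets 14. high-potential prefers the prototype.
low-potential: the prototype nets 19 − 11 = 8; no prototype nets 14. low-potential prefers no prototype.
Neither type deviates, so the separating profile is an equilibrium.

Yes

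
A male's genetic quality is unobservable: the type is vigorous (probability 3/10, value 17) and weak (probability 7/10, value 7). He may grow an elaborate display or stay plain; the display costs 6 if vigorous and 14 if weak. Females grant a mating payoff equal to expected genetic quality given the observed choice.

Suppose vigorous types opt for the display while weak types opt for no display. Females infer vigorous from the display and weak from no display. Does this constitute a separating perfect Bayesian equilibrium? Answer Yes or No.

Under these beliefs, the display earns mating payoff 17 and no display earns mating payoff 7.
vigorous: the display nets 17 − 6 = 11; no display nets 7. vigorous prefers the display.
weak: the display nets 17 − 14 = 3; no display nets 7. weak prefers no display.
Neither type deviates, so the separating profile is an equilibrium.

Yes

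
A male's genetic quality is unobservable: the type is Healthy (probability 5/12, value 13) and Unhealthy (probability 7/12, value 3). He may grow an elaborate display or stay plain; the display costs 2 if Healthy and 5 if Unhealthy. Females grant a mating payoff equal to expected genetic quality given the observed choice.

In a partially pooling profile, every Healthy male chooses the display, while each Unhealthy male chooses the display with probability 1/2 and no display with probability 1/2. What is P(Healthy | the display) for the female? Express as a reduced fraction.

P(the display) = (5/12)·1 + (7/12)·(1/2) = 17/24.
By Bayes' rule, P(Healthy | the display) = (5/12) / (17/24) = 10/17.

10/17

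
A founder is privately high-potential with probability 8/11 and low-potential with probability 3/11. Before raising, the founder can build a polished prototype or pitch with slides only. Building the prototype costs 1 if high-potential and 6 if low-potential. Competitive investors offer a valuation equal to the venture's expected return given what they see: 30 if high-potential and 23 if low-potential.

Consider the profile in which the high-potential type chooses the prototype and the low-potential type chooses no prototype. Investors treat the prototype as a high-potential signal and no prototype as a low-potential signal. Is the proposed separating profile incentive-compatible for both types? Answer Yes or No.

No

Under these beliefs, the prototype earns valuation 30 and no prototype earns valuation 23.
high-potential: the prototype nets 30 − 1 = 29; no prototype nets 23. high-potential prefers the prototype.
low-potential: the prototype nets 30 − 6 = 24; no prototype nets 23. low-potential would deviate to the prototype.
low-potential has a profitable deviation, so the profile is not an equilibrium.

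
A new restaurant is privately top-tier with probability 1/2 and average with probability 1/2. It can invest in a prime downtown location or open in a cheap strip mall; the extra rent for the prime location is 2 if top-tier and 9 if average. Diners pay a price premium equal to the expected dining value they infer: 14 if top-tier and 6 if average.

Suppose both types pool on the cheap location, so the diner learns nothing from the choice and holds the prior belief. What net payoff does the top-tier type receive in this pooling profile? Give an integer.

Pooled price premium = 1/2·14 + 1/2·6 = 10.
top-tier pays no cost for the cheap location, so net payoff = 10.

10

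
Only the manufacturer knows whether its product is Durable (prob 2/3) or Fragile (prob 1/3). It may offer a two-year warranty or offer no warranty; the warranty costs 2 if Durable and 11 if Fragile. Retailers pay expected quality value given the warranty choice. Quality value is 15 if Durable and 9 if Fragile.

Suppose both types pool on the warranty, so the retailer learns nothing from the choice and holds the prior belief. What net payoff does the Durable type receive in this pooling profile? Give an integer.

Pooled price = 2/3·15 + 1/3·9 = 13.
Durable pays cost 2 for the warranty, so net payoff = 13 − 2 = 11.

11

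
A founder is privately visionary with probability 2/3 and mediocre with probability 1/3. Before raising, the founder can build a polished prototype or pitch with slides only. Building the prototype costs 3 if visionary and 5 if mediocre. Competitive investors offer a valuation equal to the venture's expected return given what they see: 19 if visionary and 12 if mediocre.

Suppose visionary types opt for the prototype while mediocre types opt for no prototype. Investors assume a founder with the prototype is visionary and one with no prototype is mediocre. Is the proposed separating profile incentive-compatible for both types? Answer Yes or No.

Under these beliefs, the prototype earns valuation 19 and no prototype earns valuation 12.
visionary: the prototype nets 19 − 3 = 16; no prototype nets 12. visionary prefers the prototype.
mediocre: the prototype nets 19 − 5 = 14; no prototype nets 12. mediocre would deviate to the prototype.
mediocre has a profitable deviation, so the profile is not an equilibrium.

No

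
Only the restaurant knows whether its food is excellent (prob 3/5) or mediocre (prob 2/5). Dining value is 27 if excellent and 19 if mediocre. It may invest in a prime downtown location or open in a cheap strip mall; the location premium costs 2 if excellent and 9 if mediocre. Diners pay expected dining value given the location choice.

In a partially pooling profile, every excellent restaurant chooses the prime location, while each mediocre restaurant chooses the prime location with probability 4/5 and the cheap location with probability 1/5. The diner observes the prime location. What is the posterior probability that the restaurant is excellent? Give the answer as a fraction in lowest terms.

15/23

P(the prime location) = (3/5)·1 + (2/5)·(4/5) = 23/25.
By Bayes' rule, P(excellent | the prime location) = (3/5) / (23/25) = 15/23.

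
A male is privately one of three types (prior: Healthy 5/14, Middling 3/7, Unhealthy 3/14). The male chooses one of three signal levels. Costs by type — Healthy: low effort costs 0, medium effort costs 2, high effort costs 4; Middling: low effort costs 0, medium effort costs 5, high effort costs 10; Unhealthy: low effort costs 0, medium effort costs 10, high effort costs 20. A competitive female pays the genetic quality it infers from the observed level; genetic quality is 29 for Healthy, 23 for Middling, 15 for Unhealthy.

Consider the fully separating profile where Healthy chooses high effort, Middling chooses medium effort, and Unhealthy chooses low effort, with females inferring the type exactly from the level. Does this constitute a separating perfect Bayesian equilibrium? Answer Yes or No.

No

Separating mating payoffs: high effort → 29, medium effort → 23, low effort → 15.
Healthy (assigned high effort): low effort: 15 − 0 = 15; medium effort: 23 − 2 = 21; high effort: 29 − 4 = 25. Healthy stays.
Middling (assigned medium effort): low effort: 15 − 0 = 15; medium effort: 23 − 5 = 18; high effort: 29 − 10 = 19. Middling prefers high effort.
Unhealthy (assigned low effort): low effort: 15 − 0 = 15; medium effort: 23 − 10 = 13; high effort: 29 − 20 = 9. Unhealthy stays.
At least one type deviates; the separating profile fails.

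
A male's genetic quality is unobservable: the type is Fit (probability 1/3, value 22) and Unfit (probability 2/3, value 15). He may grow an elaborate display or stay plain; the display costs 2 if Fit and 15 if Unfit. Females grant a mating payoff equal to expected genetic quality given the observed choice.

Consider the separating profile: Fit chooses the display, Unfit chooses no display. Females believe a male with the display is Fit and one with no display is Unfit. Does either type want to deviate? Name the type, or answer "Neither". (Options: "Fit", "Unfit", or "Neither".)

Neither

The display pays 22; no display pays 15.
Fit: assigned the display, nets 22 − 2 = 20; deviating to no display nets 15.
Unfit: assigned no display, nets 15; deviating to the display nets 22 − 15 = 7.
Both types strictly prefer their assigned action; no profitable deviation.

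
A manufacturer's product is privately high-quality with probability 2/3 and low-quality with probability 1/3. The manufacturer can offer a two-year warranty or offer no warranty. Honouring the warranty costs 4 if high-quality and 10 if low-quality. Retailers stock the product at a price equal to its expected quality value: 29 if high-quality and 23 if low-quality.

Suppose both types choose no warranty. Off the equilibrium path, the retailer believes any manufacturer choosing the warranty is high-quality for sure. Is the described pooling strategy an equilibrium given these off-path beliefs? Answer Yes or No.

Yes

On path, the retailer holds the prior and pays 2/3·29 + 1/3·23 = 27. Off path (the warranty), believing high-quality, it pays 29.
high-quality: no warranty nets 27; the warranty nets 29 − 4 = 25. high-quality stays.
low-quality: no warranty nets 27; the warranty nets 29 − 10 = 19. low-quality stays.
No type deviates, so pooling is sustained.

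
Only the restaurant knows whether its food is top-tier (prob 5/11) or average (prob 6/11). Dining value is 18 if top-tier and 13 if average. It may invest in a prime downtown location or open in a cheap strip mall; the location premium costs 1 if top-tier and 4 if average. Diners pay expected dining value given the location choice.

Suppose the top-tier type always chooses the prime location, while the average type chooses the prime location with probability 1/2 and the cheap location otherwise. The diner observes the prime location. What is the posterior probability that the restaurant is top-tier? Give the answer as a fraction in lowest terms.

P(the prime location) = (5/11)·1 + (6/11)·(1/2) = 8/11.
By Bayes' rule, P(top-tier | the prime location) = (5/11) / (8/11) = 5/8.

5/8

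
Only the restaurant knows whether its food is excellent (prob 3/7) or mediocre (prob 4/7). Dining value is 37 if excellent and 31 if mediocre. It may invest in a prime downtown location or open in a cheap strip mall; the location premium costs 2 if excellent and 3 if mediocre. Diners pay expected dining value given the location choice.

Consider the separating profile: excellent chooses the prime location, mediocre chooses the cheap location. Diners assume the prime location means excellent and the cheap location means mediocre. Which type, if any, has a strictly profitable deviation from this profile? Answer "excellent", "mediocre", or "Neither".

mediocre

The prime location pays 37; the cheap location pays 31.
excellent: assigned the prime location, nets 37 − 2 = 35; deviating to the cheap location nets 31.
mediocre: assigned the cheap location, nets 31; deviating to the prime location nets 37 − 3 = 34.
The mediocre type gains 3 by deviating.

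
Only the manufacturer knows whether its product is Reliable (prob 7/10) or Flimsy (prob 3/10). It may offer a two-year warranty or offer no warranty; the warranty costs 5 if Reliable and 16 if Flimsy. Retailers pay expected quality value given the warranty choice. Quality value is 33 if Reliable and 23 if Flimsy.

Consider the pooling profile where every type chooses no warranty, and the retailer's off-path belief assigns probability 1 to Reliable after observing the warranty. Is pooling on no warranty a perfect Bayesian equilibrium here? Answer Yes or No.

On path, the retailer holds the prior and pays 7/10·33 + 3/10·23 = 30. Off path (the warranty), believing Reliable, it pays 33.
Reliable: no warranty nets 30; the warranty nets 33 − 5 = 28. Reliable stays.
Flimsy: no warranty nets 30; the warranty nets 33 − 16 = 17. Flimsy stays.
No type deviates, so pooling is sustained.

Yes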